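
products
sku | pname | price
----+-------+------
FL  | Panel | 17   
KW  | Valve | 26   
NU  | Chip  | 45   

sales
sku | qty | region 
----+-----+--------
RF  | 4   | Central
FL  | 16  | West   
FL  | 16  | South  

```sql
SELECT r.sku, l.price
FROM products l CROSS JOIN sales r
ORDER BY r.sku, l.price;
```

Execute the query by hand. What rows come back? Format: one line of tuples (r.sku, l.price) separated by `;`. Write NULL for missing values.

(FL, 17); (FL, 17); (FL, 26); (FL, 26); (FL, 45); (FL, 45); (RF, 17); (RF, 26); (RF, 45)

CROSS JOIN pairs every row of `products` with every row of `sales`: 3 × 3 = 9 rows.
After projecting and ordering:
r.sku | l.price
FL | 17
FL | 17
FL | 26
FL | 26
FL | 45
FL | 45
RF | 17
RF | 26
RF | 45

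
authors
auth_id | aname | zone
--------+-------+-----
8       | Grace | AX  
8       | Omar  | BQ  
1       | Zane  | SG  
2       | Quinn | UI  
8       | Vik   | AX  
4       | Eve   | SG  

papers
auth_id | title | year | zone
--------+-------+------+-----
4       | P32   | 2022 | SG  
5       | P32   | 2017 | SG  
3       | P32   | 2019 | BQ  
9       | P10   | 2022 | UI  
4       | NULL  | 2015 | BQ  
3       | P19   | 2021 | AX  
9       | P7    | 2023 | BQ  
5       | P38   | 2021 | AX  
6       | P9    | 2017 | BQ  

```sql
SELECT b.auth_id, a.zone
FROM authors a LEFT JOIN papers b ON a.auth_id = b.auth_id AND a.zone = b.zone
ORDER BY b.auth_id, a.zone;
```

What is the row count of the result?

6

LEFT JOIN keeps every row from `authors`; unmatched rows get NULL for `papers`'s columns.
Matching on a.auth_id = b.auth_id AND a.zone = b.zone.
- auth_id=8, zone=AX: no b row matches, row kept with b columns NULL.
- auth_id=8, zone=BQ: no b row matches, row kept with b columns NULL.
- auth_id=1, zone=SG: no b row matches, row kept with b columns NULL.
- auth_id=2, zone=UI: no b row matches, row kept with b columns NULL.
- auth_id=8, zone=AX: no b row matches, row kept with b columns NULL.
- auth_id=4, zone=SG: 1 matching b row(s), so 1 row(s) emitted.
Total: 1 matched + 5 padded = 6 rows.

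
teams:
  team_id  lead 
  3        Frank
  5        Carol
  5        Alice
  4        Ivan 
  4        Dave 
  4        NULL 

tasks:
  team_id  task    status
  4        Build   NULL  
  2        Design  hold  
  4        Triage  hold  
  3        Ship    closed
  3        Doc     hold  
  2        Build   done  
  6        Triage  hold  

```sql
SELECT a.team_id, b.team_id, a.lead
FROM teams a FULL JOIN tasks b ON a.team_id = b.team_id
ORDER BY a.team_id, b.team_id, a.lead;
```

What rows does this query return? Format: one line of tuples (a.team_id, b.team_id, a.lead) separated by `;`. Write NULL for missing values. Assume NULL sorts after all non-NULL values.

FULL OUTER JOIN keeps every row from both sides; unmatched rows get NULL for the other side's columns.
Matching on a.team_id = b.team_id.
Matched pairs: 8; unmatched a rows kept: 2; unmatched b rows kept: 3.

(3, 3, Frank); (3, 3, Frank); (4, 4, Dave); (4, 4, Dave); (4, 4, Ivan); (4, 4, Ivan); (4, 4, NULL); (4, 4, NULL); (5, NULL, Alice); (5, NULL, Carol); (NULL, 2, NULL); (NULL, 2, NULL); (NULL, 6, NULL)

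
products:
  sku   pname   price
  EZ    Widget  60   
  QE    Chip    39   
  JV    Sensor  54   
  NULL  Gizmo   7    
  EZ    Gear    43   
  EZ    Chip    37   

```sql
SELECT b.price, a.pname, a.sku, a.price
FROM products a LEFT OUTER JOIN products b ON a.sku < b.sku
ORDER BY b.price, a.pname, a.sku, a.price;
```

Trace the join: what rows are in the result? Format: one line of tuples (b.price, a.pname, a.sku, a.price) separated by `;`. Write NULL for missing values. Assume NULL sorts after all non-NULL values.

LEFT JOIN keeps every row from `products a`; unmatched rows get NULL for `products b`'s columns.
Matching on a.sku < b.sku. A NULL in a compared column never satisfies the condition.
- a row (sku=EZ): matches 2 b row(s) → 2 output row(s).
- a row (sku=QE): no match → kept, b columns NULL.
- a row (sku=JV): matches 1 b row(s) → 1 output row(s).
- a row (sku=NULL): no match → kept, b columns NULL.
- a row (sku=EZ): matches 2 b row(s) → 2 output row(s).
- a row (sku=EZ): matches 2 b row(s) → 2 output row(s).
After projecting and ordering:
b.price | a.pname | a.sku | a.price
39 | Chip | EZ | 37
39 | Gear | EZ | 43
39 | Sensor | JV | 54
39 | Widget | EZ | 60
54 | Chip | EZ | 37
54 | Gear | EZ | 43
54 | Widget | EZ | 60
NULL | Chip | QE | 39
NULL | Gizmo | NULL | 7

(39, Chip, EZ, 37); (39, Gear, EZ, 43); (39, Sensor, JV, 54); (39, Widget, EZ, 60); (54, Chip, EZ, 37); (54, Gear, EZ, 43); (54, Widget, EZ, 60); (NULL, Chip, QE, 39); (NULL, Gizmo, NULL, 7)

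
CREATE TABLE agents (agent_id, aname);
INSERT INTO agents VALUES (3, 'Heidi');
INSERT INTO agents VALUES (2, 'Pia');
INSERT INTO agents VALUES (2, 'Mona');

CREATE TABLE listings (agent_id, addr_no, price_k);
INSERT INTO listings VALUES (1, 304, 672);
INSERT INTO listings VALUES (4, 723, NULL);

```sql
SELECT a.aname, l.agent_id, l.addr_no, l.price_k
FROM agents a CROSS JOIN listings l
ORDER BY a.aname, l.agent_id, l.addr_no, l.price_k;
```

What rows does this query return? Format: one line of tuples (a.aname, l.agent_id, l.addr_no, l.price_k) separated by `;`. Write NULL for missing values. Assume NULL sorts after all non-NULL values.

CROSS JOIN pairs every row of `agents` with every row of `listings`: 3 × 2 = 6 rows.

(Heidi, 1, 304, 672); (Heidi, 4, 723, NULL); (Mona, 1, 304, 672); (Mona, 4, 723, NULL); (Pia, 1, 304, 672); (Pia, 4, 723, NULL)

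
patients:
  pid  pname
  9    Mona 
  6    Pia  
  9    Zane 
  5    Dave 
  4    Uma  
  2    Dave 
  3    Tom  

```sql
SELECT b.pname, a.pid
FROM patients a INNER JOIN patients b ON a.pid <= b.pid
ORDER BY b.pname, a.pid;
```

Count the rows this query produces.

INNER JOIN keeps only pairs where the ON condition holds.
Matching on a.pid <= b.pid.
Matched pairs: 29.
Total: 29 rows.

29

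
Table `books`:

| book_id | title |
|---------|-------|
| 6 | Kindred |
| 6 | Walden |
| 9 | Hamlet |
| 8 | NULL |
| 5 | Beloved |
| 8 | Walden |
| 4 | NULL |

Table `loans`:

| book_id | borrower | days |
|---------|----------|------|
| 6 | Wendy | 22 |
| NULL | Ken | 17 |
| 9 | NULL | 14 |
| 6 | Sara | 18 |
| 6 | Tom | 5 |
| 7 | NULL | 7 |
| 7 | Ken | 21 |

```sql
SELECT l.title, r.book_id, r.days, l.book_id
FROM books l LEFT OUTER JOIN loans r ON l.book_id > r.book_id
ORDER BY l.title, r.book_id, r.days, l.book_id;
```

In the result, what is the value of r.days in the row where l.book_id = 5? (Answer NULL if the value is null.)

LEFT JOIN keeps every row from `books`; unmatched rows get NULL for `loans`'s columns.
Matching on l.book_id > r.book_id. A NULL in a compared column never satisfies the condition.
- l row (book_id=6): no match → kept, r columns NULL.
- l row (book_id=6): no match → kept, r columns NULL.
- l row (book_id=9): matches 5 r row(s) → 5 output row(s).
- l row (book_id=8): matches 5 r row(s) → 5 output row(s).
- l row (book_id=5): no match → kept, r columns NULL.
- l row (book_id=8): matches 5 r row(s) → 5 output row(s).
- l row (book_id=4): no match → kept, r columns NULL.

NULL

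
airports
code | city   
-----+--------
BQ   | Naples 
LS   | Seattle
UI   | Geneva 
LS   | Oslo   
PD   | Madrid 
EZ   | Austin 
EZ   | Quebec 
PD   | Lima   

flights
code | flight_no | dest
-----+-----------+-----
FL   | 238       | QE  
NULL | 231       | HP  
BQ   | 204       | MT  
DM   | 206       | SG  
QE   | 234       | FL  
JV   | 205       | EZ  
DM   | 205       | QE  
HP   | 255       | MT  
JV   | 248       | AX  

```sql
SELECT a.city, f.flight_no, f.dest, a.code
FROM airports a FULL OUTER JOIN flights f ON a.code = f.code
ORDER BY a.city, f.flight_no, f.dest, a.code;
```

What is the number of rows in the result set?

FULL OUTER JOIN keeps every row from both sides; unmatched rows get NULL for the other side's columns.
Matching on a.code = f.code. A NULL in a compared column never satisfies the condition.
- a[0] code=BQ → 1 match(es) in f → 1 row(s).
- a[1] code=LS → no match; kept with NULLs on the f side.
- a[2] code=UI → no match; kept with NULLs on the f side.
- a[3] code=LS → no match; kept with NULLs on the f side.
- a[4] code=PD → no match; kept with NULLs on the f side.
- a[5] code=EZ → no match; kept with NULLs on the f side.
- a[6] code=EZ → no match; kept with NULLs on the f side.
- a[7] code=PD → no match; kept with NULLs on the f side.
- plus 8 unmatched f row(s), each kept with NULL a columns.
Total: 1 matched + 15 padded = 16 rows.

16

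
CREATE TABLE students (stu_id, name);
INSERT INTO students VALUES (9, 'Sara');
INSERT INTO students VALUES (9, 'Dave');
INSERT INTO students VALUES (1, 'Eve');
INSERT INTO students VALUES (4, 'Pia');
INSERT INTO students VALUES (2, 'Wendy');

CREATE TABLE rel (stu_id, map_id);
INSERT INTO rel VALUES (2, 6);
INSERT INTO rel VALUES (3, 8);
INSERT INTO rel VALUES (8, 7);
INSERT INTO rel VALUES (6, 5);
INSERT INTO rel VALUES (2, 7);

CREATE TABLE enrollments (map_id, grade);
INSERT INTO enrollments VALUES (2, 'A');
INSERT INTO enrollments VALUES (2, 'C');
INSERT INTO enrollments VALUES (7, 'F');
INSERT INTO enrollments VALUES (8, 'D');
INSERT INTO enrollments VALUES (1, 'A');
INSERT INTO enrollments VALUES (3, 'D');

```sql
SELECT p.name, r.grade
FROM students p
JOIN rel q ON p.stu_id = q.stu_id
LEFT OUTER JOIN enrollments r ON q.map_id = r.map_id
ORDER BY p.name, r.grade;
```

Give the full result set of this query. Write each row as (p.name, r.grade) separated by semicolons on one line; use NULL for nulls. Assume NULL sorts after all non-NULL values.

(Wendy, F); (Wendy, NULL)

Step 1 — p INNER JOIN q on stu_id → 2 row(s).
Then LEFT JOIN `enrollments r` on map_id: each of those 2 rows is kept; rows whose q.map_id has no match in r get NULL for r's columns.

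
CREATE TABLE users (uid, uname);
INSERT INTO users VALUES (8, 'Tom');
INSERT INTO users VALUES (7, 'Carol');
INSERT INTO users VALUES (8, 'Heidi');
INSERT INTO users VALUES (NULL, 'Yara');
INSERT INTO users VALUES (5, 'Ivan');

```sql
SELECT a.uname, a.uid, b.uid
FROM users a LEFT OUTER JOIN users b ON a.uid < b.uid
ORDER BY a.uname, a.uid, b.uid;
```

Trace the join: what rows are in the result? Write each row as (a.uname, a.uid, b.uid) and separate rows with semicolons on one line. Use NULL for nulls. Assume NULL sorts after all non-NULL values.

(Carol, 7, 8); (Carol, 7, 8); (Heidi, 8, NULL); (Ivan, 5, 7); (Ivan, 5, 8); (Ivan, 5, 8); (Tom, 8, NULL); (Yara, NULL, NULL)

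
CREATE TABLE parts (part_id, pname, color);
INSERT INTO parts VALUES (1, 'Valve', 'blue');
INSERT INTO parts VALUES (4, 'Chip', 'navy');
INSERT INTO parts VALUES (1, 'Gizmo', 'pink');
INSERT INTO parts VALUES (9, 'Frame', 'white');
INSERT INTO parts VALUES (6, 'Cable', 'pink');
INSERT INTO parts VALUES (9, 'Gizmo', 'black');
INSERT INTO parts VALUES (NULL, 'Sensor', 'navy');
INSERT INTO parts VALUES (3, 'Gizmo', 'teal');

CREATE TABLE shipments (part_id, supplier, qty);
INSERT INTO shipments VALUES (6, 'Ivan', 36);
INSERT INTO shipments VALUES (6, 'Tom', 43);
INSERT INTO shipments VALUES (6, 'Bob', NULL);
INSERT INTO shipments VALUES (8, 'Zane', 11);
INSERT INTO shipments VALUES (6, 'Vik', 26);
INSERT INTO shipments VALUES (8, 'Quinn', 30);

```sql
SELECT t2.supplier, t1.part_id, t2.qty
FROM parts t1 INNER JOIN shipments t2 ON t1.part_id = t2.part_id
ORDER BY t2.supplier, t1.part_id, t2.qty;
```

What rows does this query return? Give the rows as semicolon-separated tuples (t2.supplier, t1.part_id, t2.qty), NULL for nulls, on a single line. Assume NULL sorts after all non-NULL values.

INNER JOIN keeps only pairs where the ON condition holds.
Matching on t1.part_id = t2.part_id. A NULL in a compared column never satisfies the condition.
- t1 row (part_id=1): no match → dropped.
- t1 row (part_id=4): no match → dropped.
- t1 row (part_id=1): no match → dropped.
- t1 row (part_id=9): no match → dropped.
- t1 row (part_id=6): matches 4 t2 row(s) → 4 output row(s).
- t1 row (part_id=9): no match → dropped.
- t1 row (part_id=NULL): no match → dropped.
- t1 row (part_id=3): no match → dropped.
After projecting and ordering:
t2.supplier | t1.part_id | t2.qty
Bob | 6 | NULL
Ivan | 6 | 36
Tom | 6 | 43
Vik | 6 | 26

(Bob, 6, NULL); (Ivan, 6, 36); (Tom, 6, 43); (Vik, 6, 26)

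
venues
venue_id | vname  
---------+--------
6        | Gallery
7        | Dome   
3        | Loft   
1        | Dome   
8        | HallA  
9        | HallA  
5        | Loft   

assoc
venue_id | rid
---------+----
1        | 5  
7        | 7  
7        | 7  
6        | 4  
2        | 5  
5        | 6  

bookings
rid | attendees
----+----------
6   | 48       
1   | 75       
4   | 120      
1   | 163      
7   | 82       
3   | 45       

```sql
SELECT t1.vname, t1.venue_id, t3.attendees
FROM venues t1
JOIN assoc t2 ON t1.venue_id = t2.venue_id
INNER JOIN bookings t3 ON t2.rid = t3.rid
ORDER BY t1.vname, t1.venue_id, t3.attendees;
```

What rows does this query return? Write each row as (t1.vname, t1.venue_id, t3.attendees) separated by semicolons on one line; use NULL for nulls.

(Dome, 7, 82); (Dome, 7, 82); (Gallery, 6, 120); (Loft, 5, 48)

Joins associate left-to-right: venues INNER JOIN assoc on venue_id gives 5 intermediate row(s).
Then INNER JOIN `bookings t3` on rid: keep only rows whose t2.rid appears in t3.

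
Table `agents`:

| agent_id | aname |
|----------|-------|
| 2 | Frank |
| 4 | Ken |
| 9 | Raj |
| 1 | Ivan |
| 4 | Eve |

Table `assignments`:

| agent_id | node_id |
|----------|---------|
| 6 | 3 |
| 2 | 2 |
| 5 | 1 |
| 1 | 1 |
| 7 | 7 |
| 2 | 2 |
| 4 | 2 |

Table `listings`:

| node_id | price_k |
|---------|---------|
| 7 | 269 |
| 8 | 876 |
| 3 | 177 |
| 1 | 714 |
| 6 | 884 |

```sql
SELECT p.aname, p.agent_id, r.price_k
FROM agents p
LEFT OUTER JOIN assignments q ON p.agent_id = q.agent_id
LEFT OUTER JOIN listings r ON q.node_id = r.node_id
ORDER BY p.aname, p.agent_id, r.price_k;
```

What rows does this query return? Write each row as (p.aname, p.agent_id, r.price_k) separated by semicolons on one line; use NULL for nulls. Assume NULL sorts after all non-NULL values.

(Eve, 4, NULL); (Frank, 2, NULL); (Frank, 2, NULL); (Ivan, 1, 714); (Ken, 4, NULL); (Raj, 9, NULL)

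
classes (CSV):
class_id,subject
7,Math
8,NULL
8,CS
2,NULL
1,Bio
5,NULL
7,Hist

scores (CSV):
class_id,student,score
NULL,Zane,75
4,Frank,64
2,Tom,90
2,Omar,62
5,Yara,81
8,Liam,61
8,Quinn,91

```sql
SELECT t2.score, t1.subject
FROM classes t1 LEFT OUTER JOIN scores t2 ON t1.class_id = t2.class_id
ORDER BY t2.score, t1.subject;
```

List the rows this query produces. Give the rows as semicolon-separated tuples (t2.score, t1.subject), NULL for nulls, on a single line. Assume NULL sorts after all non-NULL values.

(61, CS); (61, NULL); (62, NULL); (81, NULL); (90, NULL); (91, CS); (91, NULL); (NULL, Bio); (NULL, Hist); (NULL, Math)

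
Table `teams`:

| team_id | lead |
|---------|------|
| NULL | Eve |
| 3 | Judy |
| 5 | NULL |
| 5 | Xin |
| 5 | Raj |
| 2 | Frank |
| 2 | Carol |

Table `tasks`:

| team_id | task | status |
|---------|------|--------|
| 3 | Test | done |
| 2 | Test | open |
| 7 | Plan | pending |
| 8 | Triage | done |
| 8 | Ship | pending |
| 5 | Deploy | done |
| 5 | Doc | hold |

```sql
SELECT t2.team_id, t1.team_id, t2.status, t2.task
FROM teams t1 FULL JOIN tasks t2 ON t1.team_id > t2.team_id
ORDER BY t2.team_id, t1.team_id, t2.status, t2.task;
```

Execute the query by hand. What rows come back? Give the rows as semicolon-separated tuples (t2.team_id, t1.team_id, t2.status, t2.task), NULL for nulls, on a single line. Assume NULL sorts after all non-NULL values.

(2, 3, open, Test); (2, 5, open, Test); (2, 5, open, Test); (2, 5, open, Test); (3, 5, done, Test); (3, 5, done, Test); (3, 5, done, Test); (5, NULL, done, Deploy); (5, NULL, hold, Doc); (7, NULL, pending, Plan); (8, NULL, done, Triage); (8, NULL, pending, Ship); (NULL, 2, NULL, NULL); (NULL, 2, NULL, NULL); (NULL, NULL, NULL, NULL)

FULL OUTER JOIN keeps every row from both sides; unmatched rows get NULL for the other side's columns.
Matching on t1.team_id > t2.team_id. A NULL in a compared column never satisfies the condition.
Matched pairs: 7; unmatched t1 rows kept: 3; unmatched t2 rows kept: 5.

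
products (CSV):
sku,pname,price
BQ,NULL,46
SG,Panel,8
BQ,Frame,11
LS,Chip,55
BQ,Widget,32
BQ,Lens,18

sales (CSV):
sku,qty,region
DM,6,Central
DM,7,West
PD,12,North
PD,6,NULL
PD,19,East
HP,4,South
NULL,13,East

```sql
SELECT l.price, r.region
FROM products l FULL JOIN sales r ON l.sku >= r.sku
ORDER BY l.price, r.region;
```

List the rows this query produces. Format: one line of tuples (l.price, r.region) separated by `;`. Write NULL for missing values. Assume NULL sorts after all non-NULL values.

(8, Central); (8, East); (8, North); (8, South); (8, West); (8, NULL); (11, NULL); (18, NULL); (32, NULL); (46, NULL); (55, Central); (55, South); (55, West); (NULL, East)

FULL OUTER JOIN keeps every row from both sides; unmatched rows get NULL for the other side's columns.
Matching on l.sku >= r.sku. A NULL in a compared column never satisfies the condition.
Matched pairs: 9; unmatched l rows kept: 4; unmatched r rows kept: 1.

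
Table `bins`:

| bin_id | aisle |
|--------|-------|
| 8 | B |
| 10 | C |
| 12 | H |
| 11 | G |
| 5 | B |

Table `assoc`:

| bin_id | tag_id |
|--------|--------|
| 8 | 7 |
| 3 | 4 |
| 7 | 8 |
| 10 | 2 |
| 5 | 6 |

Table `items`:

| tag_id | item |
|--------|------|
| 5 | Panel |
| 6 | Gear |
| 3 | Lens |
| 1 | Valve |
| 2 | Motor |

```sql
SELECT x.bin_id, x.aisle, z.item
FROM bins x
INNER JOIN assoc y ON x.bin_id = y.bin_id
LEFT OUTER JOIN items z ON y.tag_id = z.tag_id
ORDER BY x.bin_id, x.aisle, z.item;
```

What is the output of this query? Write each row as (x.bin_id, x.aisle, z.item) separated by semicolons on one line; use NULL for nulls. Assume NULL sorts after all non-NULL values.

(5, B, Gear); (8, B, NULL); (10, C, Motor)

Joins associate left-to-right: bins INNER JOIN assoc on bin_id gives 3 intermediate row(s).
Then LEFT JOIN `items z` on tag_id: each of those 3 rows is kept; rows whose y.tag_id has no match in z get NULL for z's columns.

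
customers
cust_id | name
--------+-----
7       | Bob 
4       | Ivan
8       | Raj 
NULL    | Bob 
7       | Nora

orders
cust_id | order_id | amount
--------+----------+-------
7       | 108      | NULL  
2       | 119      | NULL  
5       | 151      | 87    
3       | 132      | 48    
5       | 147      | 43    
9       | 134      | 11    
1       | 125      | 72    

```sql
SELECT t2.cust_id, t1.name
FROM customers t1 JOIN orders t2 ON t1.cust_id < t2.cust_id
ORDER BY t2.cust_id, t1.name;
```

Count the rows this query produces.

7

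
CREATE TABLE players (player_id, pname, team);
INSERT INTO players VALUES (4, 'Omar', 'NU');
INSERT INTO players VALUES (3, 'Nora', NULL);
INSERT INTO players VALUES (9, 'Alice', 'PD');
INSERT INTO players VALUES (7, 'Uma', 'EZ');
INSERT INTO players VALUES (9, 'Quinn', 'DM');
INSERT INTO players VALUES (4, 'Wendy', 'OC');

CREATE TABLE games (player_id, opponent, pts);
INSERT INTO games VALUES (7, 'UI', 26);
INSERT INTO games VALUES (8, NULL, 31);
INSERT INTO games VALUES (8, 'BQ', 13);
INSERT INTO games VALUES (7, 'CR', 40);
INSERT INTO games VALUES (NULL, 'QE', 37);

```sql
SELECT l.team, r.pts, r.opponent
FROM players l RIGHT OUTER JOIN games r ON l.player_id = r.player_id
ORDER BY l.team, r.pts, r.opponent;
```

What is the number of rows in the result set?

5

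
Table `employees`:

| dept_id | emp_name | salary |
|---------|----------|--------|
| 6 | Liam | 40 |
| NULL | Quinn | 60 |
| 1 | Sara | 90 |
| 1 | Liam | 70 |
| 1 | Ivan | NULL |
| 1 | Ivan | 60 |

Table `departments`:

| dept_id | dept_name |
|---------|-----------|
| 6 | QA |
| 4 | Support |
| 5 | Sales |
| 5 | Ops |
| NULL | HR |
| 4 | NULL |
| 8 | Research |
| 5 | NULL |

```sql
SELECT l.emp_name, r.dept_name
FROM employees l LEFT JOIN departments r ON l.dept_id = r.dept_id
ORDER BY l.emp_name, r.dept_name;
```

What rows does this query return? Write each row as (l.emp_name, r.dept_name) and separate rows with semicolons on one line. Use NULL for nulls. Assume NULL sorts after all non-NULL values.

LEFT JOIN keeps every row from `employees`; unmatched rows get NULL for `departments`'s columns.
Matching on l.dept_id = r.dept_id. A NULL in a compared column never satisfies the condition.
Matched pairs: 1; unmatched l rows kept: 5.

(Ivan, NULL); (Ivan, NULL); (Liam, QA); (Liam, NULL); (Quinn, NULL); (Sara, NULL)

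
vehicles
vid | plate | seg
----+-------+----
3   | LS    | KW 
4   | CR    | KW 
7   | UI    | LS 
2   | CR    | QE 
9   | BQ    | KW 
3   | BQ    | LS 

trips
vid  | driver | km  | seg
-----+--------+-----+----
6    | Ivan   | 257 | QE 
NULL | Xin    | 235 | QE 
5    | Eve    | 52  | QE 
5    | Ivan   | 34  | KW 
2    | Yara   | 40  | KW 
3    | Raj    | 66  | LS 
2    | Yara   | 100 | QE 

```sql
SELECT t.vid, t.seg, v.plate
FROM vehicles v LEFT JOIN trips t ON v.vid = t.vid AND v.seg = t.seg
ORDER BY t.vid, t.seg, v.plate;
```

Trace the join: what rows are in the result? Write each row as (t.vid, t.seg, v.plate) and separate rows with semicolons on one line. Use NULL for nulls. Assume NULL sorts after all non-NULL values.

(2, QE, CR); (3, LS, BQ); (NULL, NULL, BQ); (NULL, NULL, CR); (NULL, NULL, LS); (NULL, NULL, UI)

LEFT JOIN keeps every row from `vehicles`; unmatched rows get NULL for `trips`'s columns.
Matching on v.vid = t.vid AND v.seg = t.seg. A NULL in a compared column never satisfies the condition.
Matched pairs: 2; unmatched v rows kept: 4.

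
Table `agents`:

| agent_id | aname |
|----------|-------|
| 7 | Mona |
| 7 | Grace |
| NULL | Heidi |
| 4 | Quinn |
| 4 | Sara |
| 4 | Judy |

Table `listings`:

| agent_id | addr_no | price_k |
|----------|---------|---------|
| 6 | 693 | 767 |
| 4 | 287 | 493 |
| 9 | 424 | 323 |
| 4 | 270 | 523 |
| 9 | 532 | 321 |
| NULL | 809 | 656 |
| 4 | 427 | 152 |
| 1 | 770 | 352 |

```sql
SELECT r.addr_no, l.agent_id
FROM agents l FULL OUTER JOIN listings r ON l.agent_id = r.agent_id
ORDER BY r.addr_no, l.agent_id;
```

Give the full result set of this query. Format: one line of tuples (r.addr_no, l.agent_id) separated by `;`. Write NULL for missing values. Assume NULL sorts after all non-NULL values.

(270, 4); (270, 4); (270, 4); (287, 4); (287, 4); (287, 4); (424, NULL); (427, 4); (427, 4); (427, 4); (532, NULL); (693, NULL); (770, NULL); (809, NULL); (NULL, 7); (NULL, 7); (NULL, NULL)

FULL OUTER JOIN keeps every row from both sides; unmatched rows get NULL for the other side's columns.
Matching on l.agent_id = r.agent_id. A NULL in a compared column never satisfies the condition.
- l row (agent_id=7): no match → kept, r columns NULL.
- l row (agent_id=7): no match → kept, r columns NULL.
- l row (agent_id=NULL): no match → kept, r columns NULL.
- l row (agent_id=4): matches 3 r row(s) → 3 output row(s).
- l row (agent_id=4): matches 3 r row(s) → 3 output row(s).
- l row (agent_id=4): matches 3 r row(s) → 3 output row(s).
- 5 row(s) from r found no l partner → padded with NULL.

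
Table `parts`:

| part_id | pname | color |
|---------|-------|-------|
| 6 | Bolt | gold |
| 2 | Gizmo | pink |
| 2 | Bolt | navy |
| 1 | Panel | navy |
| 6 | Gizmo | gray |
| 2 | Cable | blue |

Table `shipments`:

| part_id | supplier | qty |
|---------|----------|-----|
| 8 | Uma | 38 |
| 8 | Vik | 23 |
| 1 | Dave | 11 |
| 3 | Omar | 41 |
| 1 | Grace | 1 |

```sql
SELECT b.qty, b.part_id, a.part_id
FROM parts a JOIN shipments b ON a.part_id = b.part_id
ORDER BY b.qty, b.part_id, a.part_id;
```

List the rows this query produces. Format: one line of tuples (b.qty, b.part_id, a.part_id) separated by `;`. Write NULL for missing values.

(1, 1, 1); (11, 1, 1)

INNER JOIN keeps only pairs where the ON condition holds.
Matching on a.part_id = b.part_id.
- a (part_id=6) has no partner → excluded.
- a (part_id=2) has no partner → excluded.
- a (part_id=2) has no partner → excluded.
- a (part_id=1) pairs with 2 row(s) of b.
- a (part_id=6) has no partner → excluded.
- a (part_id=2) has no partner → excluded.
After projecting and ordering:
b.qty | b.part_id | a.part_id
1 | 1 | 1
11 | 1 | 1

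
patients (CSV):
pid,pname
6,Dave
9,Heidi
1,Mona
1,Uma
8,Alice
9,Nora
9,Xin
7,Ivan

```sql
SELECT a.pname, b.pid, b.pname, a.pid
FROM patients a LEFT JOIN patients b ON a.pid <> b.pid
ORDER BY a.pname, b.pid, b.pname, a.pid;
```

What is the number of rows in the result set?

LEFT JOIN keeps every row from `patients a`; unmatched rows get NULL for `patients b`'s columns.
Matching on a.pid <> b.pid.
- pid=6: 7 matching b row(s), so 7 row(s) emitted.
- pid=9: 5 matching b row(s), so 5 row(s) emitted.
- pid=1: 6 matching b row(s), so 6 row(s) emitted.
- pid=1: 6 matching b row(s), so 6 row(s) emitted.
- pid=8: 7 matching b row(s), so 7 row(s) emitted.
- pid=9: 5 matching b row(s), so 5 row(s) emitted.
- pid=9: 5 matching b row(s), so 5 row(s) emitted.
- pid=7: 7 matching b row(s), so 7 row(s) emitted.
Total: 48 rows.

48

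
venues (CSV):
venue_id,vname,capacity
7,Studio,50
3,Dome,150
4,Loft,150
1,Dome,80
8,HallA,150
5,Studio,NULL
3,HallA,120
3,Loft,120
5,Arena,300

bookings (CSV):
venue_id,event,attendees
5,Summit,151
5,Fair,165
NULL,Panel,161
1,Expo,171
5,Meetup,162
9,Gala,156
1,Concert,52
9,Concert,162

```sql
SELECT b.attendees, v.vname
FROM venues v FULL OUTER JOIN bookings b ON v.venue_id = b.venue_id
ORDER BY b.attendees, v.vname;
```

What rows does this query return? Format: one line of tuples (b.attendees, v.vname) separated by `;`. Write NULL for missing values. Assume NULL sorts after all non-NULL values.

(52, Dome); (151, Arena); (151, Studio); (156, NULL); (161, NULL); (162, Arena); (162, Studio); (162, NULL); (165, Arena); (165, Studio); (171, Dome); (NULL, Dome); (NULL, HallA); (NULL, HallA); (NULL, Loft); (NULL, Loft); (NULL, Studio)

FULL OUTER JOIN keeps every row from both sides; unmatched rows get NULL for the other side's columns.
Matching on v.venue_id = b.venue_id. A NULL in a compared column never satisfies the condition.
Matched pairs: 8; unmatched v rows kept: 6; unmatched b rows kept: 3.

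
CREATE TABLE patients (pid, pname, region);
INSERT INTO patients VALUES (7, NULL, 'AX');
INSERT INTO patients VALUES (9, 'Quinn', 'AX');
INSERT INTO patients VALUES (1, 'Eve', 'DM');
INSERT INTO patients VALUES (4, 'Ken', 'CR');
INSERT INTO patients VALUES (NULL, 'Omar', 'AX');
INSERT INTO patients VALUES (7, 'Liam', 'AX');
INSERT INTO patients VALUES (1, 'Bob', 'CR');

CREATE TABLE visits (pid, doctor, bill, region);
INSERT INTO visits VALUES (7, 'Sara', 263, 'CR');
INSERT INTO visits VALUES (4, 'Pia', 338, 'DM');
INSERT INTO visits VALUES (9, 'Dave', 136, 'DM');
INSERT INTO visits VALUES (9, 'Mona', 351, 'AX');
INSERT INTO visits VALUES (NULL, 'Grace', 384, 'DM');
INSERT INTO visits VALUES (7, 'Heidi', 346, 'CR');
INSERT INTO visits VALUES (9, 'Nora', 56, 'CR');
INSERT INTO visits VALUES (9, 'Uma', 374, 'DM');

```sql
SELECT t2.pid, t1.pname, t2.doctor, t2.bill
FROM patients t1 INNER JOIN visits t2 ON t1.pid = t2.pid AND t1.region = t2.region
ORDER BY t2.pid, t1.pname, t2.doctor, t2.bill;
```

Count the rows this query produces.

1

INNER JOIN keeps only pairs where the ON condition holds.
Matching on t1.pid = t2.pid AND t1.region = t2.region. A NULL in a compared column never satisfies the condition.
- pid=7, region=AX: no matching t2 row, dropped.
- pid=9, region=AX: 1 matching t2 row(s), so 1 row(s) emitted.
- pid=1, region=DM: no matching t2 row, dropped.
- pid=4, region=CR: no matching t2 row, dropped.
- pid=NULL, region=AX: no matching t2 row, dropped.
- pid=7, region=AX: no matching t2 row, dropped.
- pid=1, region=CR: no matching t2 row, dropped.
Total: 1 rows.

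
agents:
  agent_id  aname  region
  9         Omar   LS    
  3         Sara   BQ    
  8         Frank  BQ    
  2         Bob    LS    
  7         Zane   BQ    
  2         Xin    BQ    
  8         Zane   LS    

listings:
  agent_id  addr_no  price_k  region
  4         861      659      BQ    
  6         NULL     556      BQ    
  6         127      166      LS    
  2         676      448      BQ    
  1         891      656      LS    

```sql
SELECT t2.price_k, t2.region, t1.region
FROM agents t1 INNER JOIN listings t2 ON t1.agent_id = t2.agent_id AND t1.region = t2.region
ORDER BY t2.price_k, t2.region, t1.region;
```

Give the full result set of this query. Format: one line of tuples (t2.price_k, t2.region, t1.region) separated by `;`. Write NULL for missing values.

INNER JOIN keeps only pairs where the ON condition holds.
Matching on t1.agent_id = t2.agent_id AND t1.region = t2.region.
- t1 row (agent_id=9, region=LS): no match → dropped.
- t1 row (agent_id=3, region=BQ): no match → dropped.
- t1 row (agent_id=8, region=BQ): no match → dropped.
- t1 row (agent_id=2, region=LS): no match → dropped.
- t1 row (agent_id=7, region=BQ): no match → dropped.
- t1 row (agent_id=2, region=BQ): matches 1 t2 row(s) → 1 output row(s).
- t1 row (agent_id=8, region=LS): no match → dropped.
After projecting and ordering:
t2.price_k | t2.region | t1.region
448 | BQ | BQ

(448, BQ, BQ)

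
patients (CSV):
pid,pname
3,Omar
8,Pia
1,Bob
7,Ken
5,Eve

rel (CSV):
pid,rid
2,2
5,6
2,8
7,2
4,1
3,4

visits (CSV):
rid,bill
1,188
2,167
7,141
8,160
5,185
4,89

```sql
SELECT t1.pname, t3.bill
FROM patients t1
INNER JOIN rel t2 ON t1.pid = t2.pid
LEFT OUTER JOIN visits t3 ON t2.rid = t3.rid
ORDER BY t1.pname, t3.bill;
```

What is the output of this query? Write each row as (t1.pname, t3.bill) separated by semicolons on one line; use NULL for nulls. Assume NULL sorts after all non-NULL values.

Step 1 — t1 INNER JOIN t2 on pid → 3 row(s).
Then LEFT JOIN `visits t3` on rid: each of those 3 rows is kept; rows whose t2.rid has no match in t3 get NULL for t3's columns.

(Eve, NULL); (Ken, 167); (Omar, 89)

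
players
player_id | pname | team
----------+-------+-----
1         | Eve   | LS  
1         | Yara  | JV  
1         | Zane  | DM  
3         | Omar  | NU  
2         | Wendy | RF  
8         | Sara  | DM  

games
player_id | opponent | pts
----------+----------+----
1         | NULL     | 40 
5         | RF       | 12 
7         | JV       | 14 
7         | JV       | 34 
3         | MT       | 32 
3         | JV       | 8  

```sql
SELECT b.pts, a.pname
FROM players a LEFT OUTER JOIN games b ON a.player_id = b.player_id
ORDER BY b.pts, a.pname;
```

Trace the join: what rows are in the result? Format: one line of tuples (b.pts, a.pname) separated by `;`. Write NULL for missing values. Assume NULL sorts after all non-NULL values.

(8, Omar); (32, Omar); (40, Eve); (40, Yara); (40, Zane); (NULL, Sara); (NULL, Wendy)

LEFT JOIN keeps every row from `players`; unmatched rows get NULL for `games`'s columns.
Matching on a.player_id = b.player_id.
- a (player_id=1) pairs with 1 row(s) of b.
- a (player_id=1) pairs with 1 row(s) of b.
- a (player_id=1) pairs with 1 row(s) of b.
- a (player_id=3) pairs with 2 row(s) of b.
- a (player_id=2) has no partner → padded with NULL.
- a (player_id=8) has no partner → padded with NULL.
After projecting and ordering:
b.pts | a.pname
8 | Omar
32 | Omar
40 | Eve
40 | Yara
40 | Zane
NULL | Sara
NULL | Wendy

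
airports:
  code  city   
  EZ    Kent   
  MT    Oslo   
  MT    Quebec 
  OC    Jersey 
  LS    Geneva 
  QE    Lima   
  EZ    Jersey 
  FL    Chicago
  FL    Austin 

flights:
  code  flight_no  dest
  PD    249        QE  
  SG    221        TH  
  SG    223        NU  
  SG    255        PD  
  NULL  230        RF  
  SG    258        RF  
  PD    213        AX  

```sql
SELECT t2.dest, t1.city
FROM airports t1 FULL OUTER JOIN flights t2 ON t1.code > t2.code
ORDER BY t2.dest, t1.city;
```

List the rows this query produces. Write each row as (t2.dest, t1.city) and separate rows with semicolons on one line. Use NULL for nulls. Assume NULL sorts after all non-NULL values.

FULL OUTER JOIN keeps every row from both sides; unmatched rows get NULL for the other side's columns.
Matching on t1.code > t2.code. A NULL in a compared column never satisfies the condition.
Matched pairs: 2; unmatched t1 rows kept: 8; unmatched t2 rows kept: 5.

(AX, Lima); (NU, NULL); (PD, NULL); (QE, Lima); (RF, NULL); (RF, NULL); (TH, NULL); (NULL, Austin); (NULL, Chicago); (NULL, Geneva); (NULL, Jersey); (NULL, Jersey); (NULL, Kent); (NULL, Oslo); (NULL, Quebec)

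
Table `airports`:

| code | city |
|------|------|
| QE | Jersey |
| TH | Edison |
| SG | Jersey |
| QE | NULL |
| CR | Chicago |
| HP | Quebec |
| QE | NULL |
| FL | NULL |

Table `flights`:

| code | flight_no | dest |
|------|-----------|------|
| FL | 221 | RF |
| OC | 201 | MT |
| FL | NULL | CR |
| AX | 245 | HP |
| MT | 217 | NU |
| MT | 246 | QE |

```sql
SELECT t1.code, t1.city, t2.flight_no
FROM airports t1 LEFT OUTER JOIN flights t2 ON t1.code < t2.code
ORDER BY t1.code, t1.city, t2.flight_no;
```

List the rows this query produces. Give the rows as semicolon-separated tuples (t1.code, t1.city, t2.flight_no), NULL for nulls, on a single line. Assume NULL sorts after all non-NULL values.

LEFT JOIN keeps every row from `airports`; unmatched rows get NULL for `flights`'s columns.
Matching on t1.code < t2.code.
- t1 row (code=QE): no match → kept, t2 columns NULL.
- t1 row (code=TH): no match → kept, t2 columns NULL.
- t1 row (code=SG): no match → kept, t2 columns NULL.
- t1 row (code=QE): no match → kept, t2 columns NULL.
- t1 row (code=CR): matches 5 t2 row(s) → 5 output row(s).
- t1 row (code=HP): matches 3 t2 row(s) → 3 output row(s).
- t1 row (code=QE): no match → kept, t2 columns NULL.
- t1 row (code=FL): matches 3 t2 row(s) → 3 output row(s).

(CR, Chicago, 201); (CR, Chicago, 217); (CR, Chicago, 221); (CR, Chicago, 246); (CR, Chicago, NULL); (FL, NULL, 201); (FL, NULL, 217); (FL, NULL, 246); (HP, Quebec, 201); (HP, Quebec, 217); (HP, Quebec, 246); (QE, Jersey, NULL); (QE, NULL, NULL); (QE, NULL, NULL); (SG, Jersey, NULL); (TH, Edison, NULL)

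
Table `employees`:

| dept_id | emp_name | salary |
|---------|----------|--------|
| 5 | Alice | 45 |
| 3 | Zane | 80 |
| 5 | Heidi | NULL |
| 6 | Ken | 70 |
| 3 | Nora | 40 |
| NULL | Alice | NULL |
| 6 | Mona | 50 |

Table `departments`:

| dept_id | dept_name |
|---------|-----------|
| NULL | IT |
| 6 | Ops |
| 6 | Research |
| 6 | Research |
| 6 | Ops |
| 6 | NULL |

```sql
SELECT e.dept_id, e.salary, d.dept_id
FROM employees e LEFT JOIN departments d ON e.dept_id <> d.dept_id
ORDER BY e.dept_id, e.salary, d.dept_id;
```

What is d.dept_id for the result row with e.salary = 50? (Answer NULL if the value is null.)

LEFT JOIN keeps every row from `employees`; unmatched rows get NULL for `departments`'s columns.
Matching on e.dept_id <> d.dept_id. A NULL in a compared column never satisfies the condition.
- e row (dept_id=5): matches 5 d row(s) → 5 output row(s).
- e row (dept_id=3): matches 5 d row(s) → 5 output row(s).
- e row (dept_id=5): matches 5 d row(s) → 5 output row(s).
- e row (dept_id=6): no match → kept, d columns NULL.
- e row (dept_id=3): matches 5 d row(s) → 5 output row(s).
- e row (dept_id=NULL): no match → kept, d columns NULL.
- e row (dept_id=6): no match → kept, d columns NULL.

NULL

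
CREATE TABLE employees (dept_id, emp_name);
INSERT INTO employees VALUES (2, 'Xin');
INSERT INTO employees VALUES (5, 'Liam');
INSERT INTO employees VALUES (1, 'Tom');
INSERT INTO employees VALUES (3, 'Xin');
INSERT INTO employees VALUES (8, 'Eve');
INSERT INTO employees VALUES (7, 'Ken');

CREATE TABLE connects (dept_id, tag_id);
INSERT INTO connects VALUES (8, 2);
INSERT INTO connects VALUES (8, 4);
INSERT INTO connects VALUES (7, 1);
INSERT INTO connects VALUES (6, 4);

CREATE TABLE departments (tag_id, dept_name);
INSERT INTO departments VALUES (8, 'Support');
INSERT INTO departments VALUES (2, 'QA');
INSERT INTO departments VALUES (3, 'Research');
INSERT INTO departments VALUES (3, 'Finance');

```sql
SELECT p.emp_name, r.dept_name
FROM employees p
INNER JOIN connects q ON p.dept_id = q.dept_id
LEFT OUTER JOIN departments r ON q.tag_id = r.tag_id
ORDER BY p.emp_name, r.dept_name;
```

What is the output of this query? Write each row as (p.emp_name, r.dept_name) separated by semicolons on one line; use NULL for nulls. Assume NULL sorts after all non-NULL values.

Evaluate left to right. First `employees p INNER JOIN connects q` on dept_id: 3 row(s).
Then LEFT JOIN `departments r` on tag_id: each of those 3 rows is kept; rows whose q.tag_id has no match in r get NULL for r's columns.

(Eve, QA); (Eve, NULL); (Ken, NULL)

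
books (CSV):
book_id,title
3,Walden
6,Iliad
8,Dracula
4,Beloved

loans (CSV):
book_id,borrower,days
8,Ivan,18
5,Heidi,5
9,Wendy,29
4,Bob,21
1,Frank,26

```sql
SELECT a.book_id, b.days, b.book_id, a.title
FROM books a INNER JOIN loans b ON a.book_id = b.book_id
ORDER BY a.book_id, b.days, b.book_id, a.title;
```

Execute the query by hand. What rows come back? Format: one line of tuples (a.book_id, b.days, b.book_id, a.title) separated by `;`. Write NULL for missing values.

(4, 21, 4, Beloved); (8, 18, 8, Dracula)

INNER JOIN keeps only pairs where the ON condition holds.
Matching on a.book_id = b.book_id.
Matched pairs: 2.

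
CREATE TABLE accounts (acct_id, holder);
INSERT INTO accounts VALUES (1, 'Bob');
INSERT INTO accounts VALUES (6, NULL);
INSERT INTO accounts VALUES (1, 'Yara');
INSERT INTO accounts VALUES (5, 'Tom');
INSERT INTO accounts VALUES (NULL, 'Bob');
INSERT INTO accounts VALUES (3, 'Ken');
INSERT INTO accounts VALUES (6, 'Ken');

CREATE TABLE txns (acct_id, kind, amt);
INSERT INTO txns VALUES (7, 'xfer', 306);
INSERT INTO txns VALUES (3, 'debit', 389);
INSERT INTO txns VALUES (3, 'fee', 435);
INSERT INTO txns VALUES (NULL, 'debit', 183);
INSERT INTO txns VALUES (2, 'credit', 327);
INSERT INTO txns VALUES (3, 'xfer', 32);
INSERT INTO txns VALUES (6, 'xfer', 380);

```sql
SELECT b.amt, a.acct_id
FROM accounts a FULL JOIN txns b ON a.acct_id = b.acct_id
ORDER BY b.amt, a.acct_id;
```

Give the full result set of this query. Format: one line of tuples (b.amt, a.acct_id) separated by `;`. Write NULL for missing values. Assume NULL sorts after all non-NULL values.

(32, 3); (183, NULL); (306, NULL); (327, NULL); (380, 6); (380, 6); (389, 3); (435, 3); (NULL, 1); (NULL, 1); (NULL, 5); (NULL, NULL)

FULL OUTER JOIN keeps every row from both sides; unmatched rows get NULL for the other side's columns.
Matching on a.acct_id = b.acct_id. A NULL in a compared column never satisfies the condition.
- a (acct_id=1) has no partner → padded with NULL.
- a (acct_id=6) pairs with 1 row(s) of b.
- a (acct_id=1) has no partner → padded with NULL.
- a (acct_id=5) has no partner → padded with NULL.
- a (acct_id=NULL) has no partner → padded with NULL.
- a (acct_id=3) pairs with 3 row(s) of b.
- a (acct_id=6) pairs with 1 row(s) of b.
- plus 3 unmatched b row(s), each kept with NULL a columns.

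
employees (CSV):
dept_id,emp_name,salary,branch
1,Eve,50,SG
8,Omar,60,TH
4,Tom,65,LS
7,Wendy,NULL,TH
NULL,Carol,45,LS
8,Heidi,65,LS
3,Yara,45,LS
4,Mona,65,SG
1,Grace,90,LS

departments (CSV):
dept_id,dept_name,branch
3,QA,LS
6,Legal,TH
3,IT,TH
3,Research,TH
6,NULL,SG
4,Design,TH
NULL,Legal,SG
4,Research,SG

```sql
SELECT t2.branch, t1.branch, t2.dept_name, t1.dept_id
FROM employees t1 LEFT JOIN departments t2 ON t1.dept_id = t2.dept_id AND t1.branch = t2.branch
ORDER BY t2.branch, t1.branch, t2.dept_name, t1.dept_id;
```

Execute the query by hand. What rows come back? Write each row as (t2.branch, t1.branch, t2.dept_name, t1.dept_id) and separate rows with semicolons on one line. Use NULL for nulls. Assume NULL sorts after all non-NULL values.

(LS, LS, QA, 3); (SG, SG, Research, 4); (NULL, LS, NULL, 1); (NULL, LS, NULL, 4); (NULL, LS, NULL, 8); (NULL, LS, NULL, NULL); (NULL, SG, NULL, 1); (NULL, TH, NULL, 7); (NULL, TH, NULL, 8)

LEFT JOIN keeps every row from `employees`; unmatched rows get NULL for `departments`'s columns.
Matching on t1.dept_id = t2.dept_id AND t1.branch = t2.branch. A NULL in a compared column never satisfies the condition.
- t1[0] dept_id=1, branch=SG → no match; kept with NULLs on the t2 side.
- t1[1] dept_id=8, branch=TH → no match; kept with NULLs on the t2 side.
- t1[2] dept_id=4, branch=LS → no match; kept with NULLs on the t2 side.
- t1[3] dept_id=7, branch=TH → no match; kept with NULLs on the t2 side.
- t1[4] dept_id=NULL, branch=LS → no match; kept with NULLs on the t2 side.
- t1[5] dept_id=8, branch=LS → no match; kept with NULLs on the t2 side.
- t1[6] dept_id=3, branch=LS → 1 match(es) in t2 → 1 row(s).
- t1[7] dept_id=4, branch=SG → 1 match(es) in t2 → 1 row(s).
- t1[8] dept_id=1, branch=LS → no match; kept with NULLs on the t2 side.
After projecting and ordering:
t2.branch | t1.branch | t2.dept_name | t1.dept_id
LS | LS | QA | 3
SG | SG | Research | 4
NULL | LS | NULL | 1
NULL | LS | NULL | 4
NULL | LS | NULL | 8
NULL | LS | NULL | NULL
NULL | SG | NULL | 1
NULL | TH | NULL | 7
NULL | TH | NULL | 8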